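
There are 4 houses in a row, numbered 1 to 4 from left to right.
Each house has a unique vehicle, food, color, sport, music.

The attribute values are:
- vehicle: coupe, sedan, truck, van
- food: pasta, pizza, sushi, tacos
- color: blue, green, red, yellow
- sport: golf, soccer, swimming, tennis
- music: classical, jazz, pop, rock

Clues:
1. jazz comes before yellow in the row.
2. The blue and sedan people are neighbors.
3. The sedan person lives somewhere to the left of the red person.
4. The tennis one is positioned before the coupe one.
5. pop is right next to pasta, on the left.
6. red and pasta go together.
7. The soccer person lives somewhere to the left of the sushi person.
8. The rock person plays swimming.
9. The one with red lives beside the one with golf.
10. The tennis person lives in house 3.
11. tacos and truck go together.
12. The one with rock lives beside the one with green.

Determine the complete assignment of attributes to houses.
Solution:

House | Vehicle | Food | Color | Sport | Music
----------------------------------------------
  1   | truck | tacos | blue | swimming | rock
  2   | sedan | pizza | green | soccer | pop
  3   | van | pasta | red | tennis | jazz
  4   | coupe | sushi | yellow | golf | classical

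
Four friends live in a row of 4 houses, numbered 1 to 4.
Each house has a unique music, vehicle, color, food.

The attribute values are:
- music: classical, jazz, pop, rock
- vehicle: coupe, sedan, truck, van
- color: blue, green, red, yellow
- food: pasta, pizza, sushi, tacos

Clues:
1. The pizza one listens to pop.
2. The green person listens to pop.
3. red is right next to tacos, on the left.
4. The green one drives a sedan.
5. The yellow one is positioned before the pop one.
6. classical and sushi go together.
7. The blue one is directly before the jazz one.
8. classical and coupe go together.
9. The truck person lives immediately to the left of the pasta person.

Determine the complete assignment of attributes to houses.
Solution:

House | Music | Vehicle | Color | Food
--------------------------------------
  1   | classical | coupe | red | sushi
  2   | rock | truck | blue | tacos
  3   | jazz | van | yellow | pasta
  4   | pop | sedan | green | pizza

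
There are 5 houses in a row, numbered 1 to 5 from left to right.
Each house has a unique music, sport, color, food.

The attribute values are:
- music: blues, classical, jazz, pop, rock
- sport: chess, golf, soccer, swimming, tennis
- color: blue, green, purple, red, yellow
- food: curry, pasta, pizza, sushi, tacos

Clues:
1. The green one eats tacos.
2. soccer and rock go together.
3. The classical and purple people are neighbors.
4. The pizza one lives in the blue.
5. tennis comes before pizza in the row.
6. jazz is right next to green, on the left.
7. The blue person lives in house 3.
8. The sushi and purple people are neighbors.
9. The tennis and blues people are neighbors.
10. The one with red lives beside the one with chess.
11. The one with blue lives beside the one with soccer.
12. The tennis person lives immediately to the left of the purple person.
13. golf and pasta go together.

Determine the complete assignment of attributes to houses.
Solution:

House | Music | Sport | Color | Food
------------------------------------
  1   | classical | tennis | red | sushi
  2   | blues | chess | purple | curry
  3   | jazz | swimming | blue | pizza
  4   | rock | soccer | green | tacos
  5   | pop | golf | yellow | pasta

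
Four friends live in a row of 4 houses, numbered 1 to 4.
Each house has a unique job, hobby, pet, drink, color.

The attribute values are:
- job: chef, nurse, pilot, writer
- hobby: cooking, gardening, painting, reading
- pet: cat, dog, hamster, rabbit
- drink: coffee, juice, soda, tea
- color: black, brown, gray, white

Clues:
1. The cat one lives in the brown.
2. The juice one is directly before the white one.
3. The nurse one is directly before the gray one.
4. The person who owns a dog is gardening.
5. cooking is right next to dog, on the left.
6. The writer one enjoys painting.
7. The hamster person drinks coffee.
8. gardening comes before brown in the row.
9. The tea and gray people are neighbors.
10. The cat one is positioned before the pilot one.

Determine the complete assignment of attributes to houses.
Solution:

House | Job | Hobby | Pet | Drink | Color
-----------------------------------------
  1   | nurse | cooking | rabbit | tea | black
  2   | chef | gardening | dog | soda | gray
  3   | writer | painting | cat | juice | brown
  4   | pilot | reading | hamster | coffee | white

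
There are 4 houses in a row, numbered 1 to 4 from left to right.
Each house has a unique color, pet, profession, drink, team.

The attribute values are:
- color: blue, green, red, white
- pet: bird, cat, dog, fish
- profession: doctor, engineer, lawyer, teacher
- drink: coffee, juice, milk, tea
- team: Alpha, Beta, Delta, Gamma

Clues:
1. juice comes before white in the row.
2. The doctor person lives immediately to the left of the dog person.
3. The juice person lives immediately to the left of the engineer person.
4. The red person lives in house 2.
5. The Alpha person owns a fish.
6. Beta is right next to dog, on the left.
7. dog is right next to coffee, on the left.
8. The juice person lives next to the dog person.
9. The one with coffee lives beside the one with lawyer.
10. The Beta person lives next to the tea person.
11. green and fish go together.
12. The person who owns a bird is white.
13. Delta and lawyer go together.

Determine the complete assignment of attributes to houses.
Solution:

House | Color | Pet | Profession | Drink | Team
-----------------------------------------------
  1   | blue | cat | doctor | juice | Beta
  2   | red | dog | engineer | tea | Gamma
  3   | green | fish | teacher | coffee | Alpha
  4   | white | bird | lawyer | milk | Delta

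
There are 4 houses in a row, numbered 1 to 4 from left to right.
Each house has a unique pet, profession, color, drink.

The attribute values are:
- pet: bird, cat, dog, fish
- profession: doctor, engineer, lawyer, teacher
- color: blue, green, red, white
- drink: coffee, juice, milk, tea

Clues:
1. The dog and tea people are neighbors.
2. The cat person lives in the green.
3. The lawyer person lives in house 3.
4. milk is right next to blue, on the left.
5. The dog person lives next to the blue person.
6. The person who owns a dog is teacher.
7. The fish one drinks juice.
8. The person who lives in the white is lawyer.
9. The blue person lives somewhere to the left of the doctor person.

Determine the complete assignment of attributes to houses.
Solution:

House | Pet | Profession | Color | Drink
----------------------------------------
  1   | dog | teacher | red | milk
  2   | bird | engineer | blue | tea
  3   | fish | lawyer | white | juice
  4   | cat | doctor | green | coffee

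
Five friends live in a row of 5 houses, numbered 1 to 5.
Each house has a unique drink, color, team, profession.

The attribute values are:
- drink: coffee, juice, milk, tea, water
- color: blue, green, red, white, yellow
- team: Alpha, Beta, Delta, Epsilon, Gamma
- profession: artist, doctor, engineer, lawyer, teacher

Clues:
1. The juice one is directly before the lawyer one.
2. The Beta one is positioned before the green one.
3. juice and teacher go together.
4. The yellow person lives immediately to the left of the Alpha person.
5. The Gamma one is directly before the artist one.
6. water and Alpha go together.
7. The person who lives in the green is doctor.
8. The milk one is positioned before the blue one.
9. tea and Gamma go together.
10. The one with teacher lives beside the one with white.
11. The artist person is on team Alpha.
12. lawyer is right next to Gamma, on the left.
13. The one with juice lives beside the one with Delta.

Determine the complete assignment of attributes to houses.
Solution:

House | Drink | Color | Team | Profession
-----------------------------------------
  1   | juice | red | Beta | teacher
  2   | milk | white | Delta | lawyer
  3   | tea | yellow | Gamma | engineer
  4   | water | blue | Alpha | artist
  5   | coffee | green | Epsilon | doctor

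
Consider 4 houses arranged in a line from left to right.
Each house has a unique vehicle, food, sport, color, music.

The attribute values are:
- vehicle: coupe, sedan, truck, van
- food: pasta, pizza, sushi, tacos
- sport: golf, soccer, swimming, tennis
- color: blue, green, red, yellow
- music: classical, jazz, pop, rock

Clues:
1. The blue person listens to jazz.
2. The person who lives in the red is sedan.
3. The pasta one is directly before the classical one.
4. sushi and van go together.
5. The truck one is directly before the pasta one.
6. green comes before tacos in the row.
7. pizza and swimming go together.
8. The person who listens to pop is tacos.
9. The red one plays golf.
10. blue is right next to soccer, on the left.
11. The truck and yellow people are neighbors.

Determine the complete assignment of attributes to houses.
Solution:

House | Vehicle | Food | Sport | Color | Music
----------------------------------------------
  1   | truck | pizza | swimming | blue | jazz
  2   | coupe | pasta | soccer | yellow | rock
  3   | van | sushi | tennis | green | classical
  4   | sedan | tacos | golf | red | pop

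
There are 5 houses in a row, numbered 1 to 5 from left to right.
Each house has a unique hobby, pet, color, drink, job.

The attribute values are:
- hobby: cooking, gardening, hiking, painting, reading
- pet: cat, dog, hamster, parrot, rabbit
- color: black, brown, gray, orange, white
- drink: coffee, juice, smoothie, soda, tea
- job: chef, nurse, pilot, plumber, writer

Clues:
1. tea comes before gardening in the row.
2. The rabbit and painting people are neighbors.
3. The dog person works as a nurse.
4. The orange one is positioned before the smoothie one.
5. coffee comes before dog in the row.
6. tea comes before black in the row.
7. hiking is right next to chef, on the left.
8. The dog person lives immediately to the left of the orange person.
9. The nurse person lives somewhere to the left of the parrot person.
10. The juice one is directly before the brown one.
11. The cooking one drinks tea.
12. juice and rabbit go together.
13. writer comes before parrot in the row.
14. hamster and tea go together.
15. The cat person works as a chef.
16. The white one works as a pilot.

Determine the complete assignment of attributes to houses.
Solution:

House | Hobby | Pet | Color | Drink | Job
-----------------------------------------
  1   | hiking | rabbit | white | juice | pilot
  2   | painting | cat | brown | coffee | chef
  3   | reading | dog | gray | soda | nurse
  4   | cooking | hamster | orange | tea | writer
  5   | gardening | parrot | black | smoothie | plumber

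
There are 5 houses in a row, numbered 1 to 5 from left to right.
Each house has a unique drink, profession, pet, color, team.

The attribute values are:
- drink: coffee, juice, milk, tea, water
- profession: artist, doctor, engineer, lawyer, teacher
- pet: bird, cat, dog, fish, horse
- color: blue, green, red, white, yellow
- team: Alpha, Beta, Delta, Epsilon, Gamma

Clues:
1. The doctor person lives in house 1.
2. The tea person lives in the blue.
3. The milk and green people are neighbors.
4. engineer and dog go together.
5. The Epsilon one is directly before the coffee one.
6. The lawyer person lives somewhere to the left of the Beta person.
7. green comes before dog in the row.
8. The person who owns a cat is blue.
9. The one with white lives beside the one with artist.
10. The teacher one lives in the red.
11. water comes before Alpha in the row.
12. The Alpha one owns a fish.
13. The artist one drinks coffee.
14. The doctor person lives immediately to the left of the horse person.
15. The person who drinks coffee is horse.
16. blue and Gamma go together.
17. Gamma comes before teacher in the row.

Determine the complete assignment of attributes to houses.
Solution:

House | Drink | Profession | Pet | Color | Team
-----------------------------------------------
  1   | milk | doctor | bird | white | Epsilon
  2   | coffee | artist | horse | green | Delta
  3   | tea | lawyer | cat | blue | Gamma
  4   | water | engineer | dog | yellow | Beta
  5   | juice | teacher | fish | red | Alpha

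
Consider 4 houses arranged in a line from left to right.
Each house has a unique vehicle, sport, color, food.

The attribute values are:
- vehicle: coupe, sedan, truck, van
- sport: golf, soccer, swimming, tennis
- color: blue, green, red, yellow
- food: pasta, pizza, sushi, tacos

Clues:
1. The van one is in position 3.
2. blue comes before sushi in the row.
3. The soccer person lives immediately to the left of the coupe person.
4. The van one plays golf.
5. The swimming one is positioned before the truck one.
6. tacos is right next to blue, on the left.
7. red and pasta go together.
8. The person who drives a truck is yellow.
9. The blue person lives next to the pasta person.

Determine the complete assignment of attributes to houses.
Solution:

House | Vehicle | Sport | Color | Food
--------------------------------------
  1   | sedan | soccer | green | tacos
  2   | coupe | swimming | blue | pizza
  3   | van | golf | red | pasta
  4   | truck | tennis | yellow | sushi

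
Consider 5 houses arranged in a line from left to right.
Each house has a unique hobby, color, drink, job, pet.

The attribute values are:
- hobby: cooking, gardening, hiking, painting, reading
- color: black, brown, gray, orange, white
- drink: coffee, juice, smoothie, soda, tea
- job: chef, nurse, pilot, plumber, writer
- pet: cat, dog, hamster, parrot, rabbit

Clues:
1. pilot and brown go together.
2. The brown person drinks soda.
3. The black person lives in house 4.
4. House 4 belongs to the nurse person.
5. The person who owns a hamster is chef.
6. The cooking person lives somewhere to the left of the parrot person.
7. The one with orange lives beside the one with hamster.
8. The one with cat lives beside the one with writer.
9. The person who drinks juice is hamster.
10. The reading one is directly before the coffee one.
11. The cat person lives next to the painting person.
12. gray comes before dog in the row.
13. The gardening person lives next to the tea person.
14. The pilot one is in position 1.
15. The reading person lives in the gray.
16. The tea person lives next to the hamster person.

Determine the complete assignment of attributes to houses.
Solution:

House | Hobby | Color | Drink | Job | Pet
-----------------------------------------
  1   | gardening | brown | soda | pilot | cat
  2   | painting | orange | tea | writer | rabbit
  3   | reading | gray | juice | chef | hamster
  4   | cooking | black | coffee | nurse | dog
  5   | hiking | white | smoothie | plumber | parrot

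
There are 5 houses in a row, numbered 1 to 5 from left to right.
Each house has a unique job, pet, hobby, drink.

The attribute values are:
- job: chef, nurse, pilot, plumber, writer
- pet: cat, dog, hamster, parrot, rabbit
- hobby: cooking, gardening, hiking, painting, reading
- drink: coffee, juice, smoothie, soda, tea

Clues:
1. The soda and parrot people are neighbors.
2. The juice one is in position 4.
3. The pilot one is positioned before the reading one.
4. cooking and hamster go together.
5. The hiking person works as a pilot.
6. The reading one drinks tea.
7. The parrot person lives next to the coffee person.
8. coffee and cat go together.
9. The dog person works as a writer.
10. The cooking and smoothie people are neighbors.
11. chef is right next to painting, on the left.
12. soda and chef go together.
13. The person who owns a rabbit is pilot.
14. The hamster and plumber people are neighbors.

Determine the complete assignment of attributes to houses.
Solution:

House | Job | Pet | Hobby | Drink
---------------------------------
  1   | chef | hamster | cooking | soda
  2   | plumber | parrot | painting | smoothie
  3   | nurse | cat | gardening | coffee
  4   | pilot | rabbit | hiking | juice
  5   | writer | dog | reading | tea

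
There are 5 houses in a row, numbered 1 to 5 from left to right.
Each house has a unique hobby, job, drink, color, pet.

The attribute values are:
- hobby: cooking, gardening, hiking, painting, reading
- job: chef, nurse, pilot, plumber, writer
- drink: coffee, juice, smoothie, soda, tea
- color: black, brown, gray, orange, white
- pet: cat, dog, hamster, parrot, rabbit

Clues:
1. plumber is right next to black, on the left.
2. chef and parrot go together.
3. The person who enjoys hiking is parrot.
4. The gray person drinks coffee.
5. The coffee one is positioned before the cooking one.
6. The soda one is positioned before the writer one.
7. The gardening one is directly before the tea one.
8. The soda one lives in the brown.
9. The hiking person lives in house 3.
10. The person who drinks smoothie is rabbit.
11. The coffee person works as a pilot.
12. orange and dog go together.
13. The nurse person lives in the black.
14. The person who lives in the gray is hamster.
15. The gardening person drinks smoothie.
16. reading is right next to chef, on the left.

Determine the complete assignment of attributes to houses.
Solution:

House | Hobby | Job | Drink | Color | Pet
-----------------------------------------
  1   | gardening | plumber | smoothie | white | rabbit
  2   | reading | nurse | tea | black | cat
  3   | hiking | chef | soda | brown | parrot
  4   | painting | pilot | coffee | gray | hamster
  5   | cooking | writer | juice | orange | dog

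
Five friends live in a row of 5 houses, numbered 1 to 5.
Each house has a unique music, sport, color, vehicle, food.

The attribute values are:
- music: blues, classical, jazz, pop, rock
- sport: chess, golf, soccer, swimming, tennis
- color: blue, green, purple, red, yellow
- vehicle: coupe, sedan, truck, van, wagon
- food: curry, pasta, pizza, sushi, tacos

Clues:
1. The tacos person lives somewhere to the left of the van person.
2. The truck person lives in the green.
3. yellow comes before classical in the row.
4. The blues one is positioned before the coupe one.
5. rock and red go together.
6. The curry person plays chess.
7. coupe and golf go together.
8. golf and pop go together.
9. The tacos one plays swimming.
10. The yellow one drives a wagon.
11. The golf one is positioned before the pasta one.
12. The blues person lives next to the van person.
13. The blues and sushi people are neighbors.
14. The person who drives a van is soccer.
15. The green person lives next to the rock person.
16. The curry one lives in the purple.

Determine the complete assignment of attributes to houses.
Solution:

House | Music | Sport | Color | Vehicle | Food
----------------------------------------------
  1   | blues | swimming | green | truck | tacos
  2   | rock | soccer | red | van | sushi
  3   | pop | golf | blue | coupe | pizza
  4   | jazz | tennis | yellow | wagon | pasta
  5   | classical | chess | purple | sedan | curry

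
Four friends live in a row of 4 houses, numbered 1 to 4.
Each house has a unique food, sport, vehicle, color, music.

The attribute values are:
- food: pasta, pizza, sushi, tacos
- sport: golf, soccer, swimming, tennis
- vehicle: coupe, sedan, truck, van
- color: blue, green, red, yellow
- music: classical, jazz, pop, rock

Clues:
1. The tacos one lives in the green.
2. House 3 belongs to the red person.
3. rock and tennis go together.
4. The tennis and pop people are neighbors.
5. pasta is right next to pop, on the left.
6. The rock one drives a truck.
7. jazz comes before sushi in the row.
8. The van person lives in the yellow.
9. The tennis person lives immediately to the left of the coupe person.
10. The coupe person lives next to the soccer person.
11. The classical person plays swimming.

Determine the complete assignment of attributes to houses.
Solution:

House | Food | Sport | Vehicle | Color | Music
----------------------------------------------
  1   | pasta | tennis | truck | blue | rock
  2   | tacos | golf | coupe | green | pop
  3   | pizza | soccer | sedan | red | jazz
  4   | sushi | swimming | van | yellow | classical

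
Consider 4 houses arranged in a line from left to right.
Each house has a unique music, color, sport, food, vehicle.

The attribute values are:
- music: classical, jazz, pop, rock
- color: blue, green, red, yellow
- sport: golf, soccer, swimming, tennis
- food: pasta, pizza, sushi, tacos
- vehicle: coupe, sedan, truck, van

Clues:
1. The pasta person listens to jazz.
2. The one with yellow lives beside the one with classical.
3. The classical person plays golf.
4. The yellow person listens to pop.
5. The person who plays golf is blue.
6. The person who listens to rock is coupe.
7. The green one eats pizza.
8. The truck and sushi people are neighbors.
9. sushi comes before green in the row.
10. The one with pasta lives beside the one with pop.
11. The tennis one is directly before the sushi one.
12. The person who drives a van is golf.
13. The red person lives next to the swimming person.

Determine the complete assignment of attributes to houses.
Solution:

House | Music | Color | Sport | Food | Vehicle
----------------------------------------------
  1   | jazz | red | tennis | pasta | truck
  2   | pop | yellow | swimming | sushi | sedan
  3   | classical | blue | golf | tacos | van
  4   | rock | green | soccer | pizza | coupe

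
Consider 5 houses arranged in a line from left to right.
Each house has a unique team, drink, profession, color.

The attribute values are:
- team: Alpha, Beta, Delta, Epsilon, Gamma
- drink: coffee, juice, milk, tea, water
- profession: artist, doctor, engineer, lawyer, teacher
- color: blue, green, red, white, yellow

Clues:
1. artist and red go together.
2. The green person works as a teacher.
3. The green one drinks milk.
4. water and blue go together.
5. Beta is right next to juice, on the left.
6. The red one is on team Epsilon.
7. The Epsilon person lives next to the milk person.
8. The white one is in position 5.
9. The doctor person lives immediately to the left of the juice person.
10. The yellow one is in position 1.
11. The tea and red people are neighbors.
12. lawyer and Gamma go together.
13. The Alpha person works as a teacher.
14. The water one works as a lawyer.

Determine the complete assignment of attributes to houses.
Solution:

House | Team | Drink | Profession | Color
-----------------------------------------
  1   | Beta | tea | doctor | yellow
  2   | Epsilon | juice | artist | red
  3   | Alpha | milk | teacher | green
  4   | Gamma | water | lawyer | blue
  5   | Delta | coffee | engineer | white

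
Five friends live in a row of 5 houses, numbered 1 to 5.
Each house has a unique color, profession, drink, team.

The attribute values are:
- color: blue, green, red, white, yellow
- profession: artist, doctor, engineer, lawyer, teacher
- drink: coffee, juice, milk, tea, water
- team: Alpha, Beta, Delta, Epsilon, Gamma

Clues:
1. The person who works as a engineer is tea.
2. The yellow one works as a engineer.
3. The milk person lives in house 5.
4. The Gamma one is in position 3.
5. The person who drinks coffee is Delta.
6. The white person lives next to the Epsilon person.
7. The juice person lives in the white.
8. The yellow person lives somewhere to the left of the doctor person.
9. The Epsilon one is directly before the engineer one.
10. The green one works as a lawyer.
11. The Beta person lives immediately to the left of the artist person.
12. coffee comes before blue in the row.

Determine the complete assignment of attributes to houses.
Solution:

House | Color | Profession | Drink | Team
-----------------------------------------
  1   | white | teacher | juice | Beta
  2   | red | artist | water | Epsilon
  3   | yellow | engineer | tea | Gamma
  4   | green | lawyer | coffee | Delta
  5   | blue | doctor | milk | Alpha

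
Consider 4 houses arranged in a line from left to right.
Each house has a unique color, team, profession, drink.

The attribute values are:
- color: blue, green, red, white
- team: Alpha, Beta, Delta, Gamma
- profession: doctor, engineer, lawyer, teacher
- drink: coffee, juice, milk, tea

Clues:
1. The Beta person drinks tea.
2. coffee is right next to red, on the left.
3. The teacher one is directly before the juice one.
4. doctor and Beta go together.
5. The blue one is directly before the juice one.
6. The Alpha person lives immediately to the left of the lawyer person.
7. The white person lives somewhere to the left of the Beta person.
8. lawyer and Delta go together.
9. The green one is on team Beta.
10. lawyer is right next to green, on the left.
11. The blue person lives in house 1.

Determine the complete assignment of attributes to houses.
Solution:

House | Color | Team | Profession | Drink
-----------------------------------------
  1   | blue | Gamma | teacher | coffee
  2   | red | Alpha | engineer | juice
  3   | white | Delta | lawyer | milk
  4   | green | Beta | doctor | tea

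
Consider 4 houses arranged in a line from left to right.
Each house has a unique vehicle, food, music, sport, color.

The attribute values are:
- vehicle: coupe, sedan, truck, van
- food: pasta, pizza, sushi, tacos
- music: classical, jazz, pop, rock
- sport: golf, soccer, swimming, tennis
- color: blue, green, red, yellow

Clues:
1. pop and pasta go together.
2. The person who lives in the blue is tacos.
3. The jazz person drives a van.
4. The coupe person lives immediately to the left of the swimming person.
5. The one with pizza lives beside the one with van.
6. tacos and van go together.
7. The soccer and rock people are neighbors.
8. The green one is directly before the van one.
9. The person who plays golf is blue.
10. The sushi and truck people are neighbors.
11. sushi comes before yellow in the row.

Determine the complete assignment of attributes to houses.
Solution:

House | Vehicle | Food | Music | Sport | Color
----------------------------------------------
  1   | coupe | sushi | classical | soccer | red
  2   | truck | pizza | rock | swimming | green
  3   | van | tacos | jazz | golf | blue
  4   | sedan | pasta | pop | tennis | yellow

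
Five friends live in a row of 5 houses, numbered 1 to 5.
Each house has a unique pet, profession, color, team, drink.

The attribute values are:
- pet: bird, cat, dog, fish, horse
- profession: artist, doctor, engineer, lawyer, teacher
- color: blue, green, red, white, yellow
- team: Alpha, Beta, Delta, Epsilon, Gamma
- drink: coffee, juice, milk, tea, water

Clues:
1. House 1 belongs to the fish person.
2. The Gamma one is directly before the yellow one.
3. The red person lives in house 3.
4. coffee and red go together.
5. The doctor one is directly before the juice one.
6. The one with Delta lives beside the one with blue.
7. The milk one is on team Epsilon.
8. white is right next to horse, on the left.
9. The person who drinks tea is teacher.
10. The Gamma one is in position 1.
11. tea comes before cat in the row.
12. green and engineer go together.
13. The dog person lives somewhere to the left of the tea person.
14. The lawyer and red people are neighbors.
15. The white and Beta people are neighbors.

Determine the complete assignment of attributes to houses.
Solution:

House | Pet | Profession | Color | Team | Drink
-----------------------------------------------
  1   | fish | doctor | white | Gamma | water
  2   | horse | lawyer | yellow | Beta | juice
  3   | dog | artist | red | Delta | coffee
  4   | bird | teacher | blue | Alpha | tea
  5   | cat | engineer | green | Epsilon | milk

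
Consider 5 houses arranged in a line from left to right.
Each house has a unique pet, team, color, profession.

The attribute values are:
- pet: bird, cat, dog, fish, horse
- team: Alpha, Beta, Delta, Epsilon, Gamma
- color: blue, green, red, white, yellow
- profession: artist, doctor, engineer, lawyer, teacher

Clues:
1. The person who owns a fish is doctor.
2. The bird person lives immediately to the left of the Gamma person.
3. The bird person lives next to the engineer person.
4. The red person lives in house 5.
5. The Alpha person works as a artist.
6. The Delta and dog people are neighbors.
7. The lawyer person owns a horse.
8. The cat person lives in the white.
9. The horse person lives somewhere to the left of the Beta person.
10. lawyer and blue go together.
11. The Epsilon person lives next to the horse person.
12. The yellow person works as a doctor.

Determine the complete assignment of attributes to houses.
Solution:

House | Pet | Team | Color | Profession
---------------------------------------
  1   | bird | Alpha | green | artist
  2   | cat | Gamma | white | engineer
  3   | fish | Epsilon | yellow | doctor
  4   | horse | Delta | blue | lawyer
  5   | dog | Beta | red | teacher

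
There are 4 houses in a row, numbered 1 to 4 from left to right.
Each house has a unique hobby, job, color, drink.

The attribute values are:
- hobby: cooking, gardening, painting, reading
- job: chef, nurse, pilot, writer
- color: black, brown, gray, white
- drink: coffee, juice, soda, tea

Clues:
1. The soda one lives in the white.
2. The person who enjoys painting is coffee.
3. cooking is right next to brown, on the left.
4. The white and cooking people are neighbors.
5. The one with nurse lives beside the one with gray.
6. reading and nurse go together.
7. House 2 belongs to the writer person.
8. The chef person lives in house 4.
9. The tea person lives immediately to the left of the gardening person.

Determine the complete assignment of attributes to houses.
Solution:

House | Hobby | Job | Color | Drink
-----------------------------------
  1   | reading | nurse | white | soda
  2   | cooking | writer | gray | tea
  3   | gardening | pilot | brown | juice
  4   | painting | chef | black | coffee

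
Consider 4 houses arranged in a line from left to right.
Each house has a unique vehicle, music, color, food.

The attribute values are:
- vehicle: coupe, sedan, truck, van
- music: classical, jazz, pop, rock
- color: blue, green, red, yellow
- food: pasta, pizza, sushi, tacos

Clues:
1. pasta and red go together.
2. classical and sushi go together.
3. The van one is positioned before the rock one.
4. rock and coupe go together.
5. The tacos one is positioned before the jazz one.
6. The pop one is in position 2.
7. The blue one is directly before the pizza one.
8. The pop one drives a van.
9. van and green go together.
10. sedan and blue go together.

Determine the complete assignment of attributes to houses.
Solution:

House | Vehicle | Music | Color | Food
--------------------------------------
  1   | sedan | classical | blue | sushi
  2   | van | pop | green | pizza
  3   | coupe | rock | yellow | tacos
  4   | truck | jazz | red | pasta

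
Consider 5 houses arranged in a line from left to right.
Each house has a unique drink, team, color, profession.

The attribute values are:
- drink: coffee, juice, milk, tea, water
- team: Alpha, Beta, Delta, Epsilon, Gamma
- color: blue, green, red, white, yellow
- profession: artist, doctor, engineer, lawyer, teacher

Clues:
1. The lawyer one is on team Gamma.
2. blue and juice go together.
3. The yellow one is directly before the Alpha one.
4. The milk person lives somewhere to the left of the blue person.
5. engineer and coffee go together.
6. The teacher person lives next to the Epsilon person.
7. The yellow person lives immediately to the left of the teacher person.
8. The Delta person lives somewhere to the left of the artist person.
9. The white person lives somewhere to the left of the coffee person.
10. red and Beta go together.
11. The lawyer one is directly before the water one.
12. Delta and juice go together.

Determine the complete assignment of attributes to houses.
Solution:

House | Drink | Team | Color | Profession
-----------------------------------------
  1   | milk | Gamma | yellow | lawyer
  2   | water | Alpha | white | teacher
  3   | coffee | Epsilon | green | engineer
  4   | juice | Delta | blue | doctor
  5   | tea | Beta | red | artist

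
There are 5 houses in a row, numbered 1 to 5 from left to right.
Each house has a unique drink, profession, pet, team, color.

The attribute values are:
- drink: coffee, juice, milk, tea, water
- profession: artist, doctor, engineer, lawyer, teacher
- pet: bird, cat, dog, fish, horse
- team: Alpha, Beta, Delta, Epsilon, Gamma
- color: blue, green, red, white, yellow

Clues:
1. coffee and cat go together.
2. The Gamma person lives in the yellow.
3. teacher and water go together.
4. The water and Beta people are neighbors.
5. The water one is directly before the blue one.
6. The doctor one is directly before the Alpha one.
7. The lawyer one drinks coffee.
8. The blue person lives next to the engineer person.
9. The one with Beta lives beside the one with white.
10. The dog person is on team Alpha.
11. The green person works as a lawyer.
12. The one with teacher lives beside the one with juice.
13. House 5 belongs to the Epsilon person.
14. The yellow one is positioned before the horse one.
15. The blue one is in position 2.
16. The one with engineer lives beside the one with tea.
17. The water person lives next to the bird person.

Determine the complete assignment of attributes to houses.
Solution:

House | Drink | Profession | Pet | Team | Color
-----------------------------------------------
  1   | water | teacher | fish | Gamma | yellow
  2   | juice | doctor | bird | Beta | blue
  3   | milk | engineer | dog | Alpha | white
  4   | tea | artist | horse | Delta | red
  5   | coffee | lawyer | cat | Epsilon | green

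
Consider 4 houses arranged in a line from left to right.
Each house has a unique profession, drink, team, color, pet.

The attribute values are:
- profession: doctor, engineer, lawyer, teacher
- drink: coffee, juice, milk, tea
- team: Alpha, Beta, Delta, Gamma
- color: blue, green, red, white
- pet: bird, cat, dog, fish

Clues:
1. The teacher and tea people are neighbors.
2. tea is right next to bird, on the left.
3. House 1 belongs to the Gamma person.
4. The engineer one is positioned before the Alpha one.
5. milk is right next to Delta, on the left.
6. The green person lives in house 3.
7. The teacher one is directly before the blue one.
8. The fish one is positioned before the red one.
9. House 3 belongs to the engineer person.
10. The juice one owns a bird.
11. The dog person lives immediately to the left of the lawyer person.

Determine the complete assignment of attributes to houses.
Solution:

House | Profession | Drink | Team | Color | Pet
-----------------------------------------------
  1   | teacher | milk | Gamma | white | dog
  2   | lawyer | tea | Delta | blue | fish
  3   | engineer | juice | Beta | green | bird
  4   | doctor | coffee | Alpha | red | cat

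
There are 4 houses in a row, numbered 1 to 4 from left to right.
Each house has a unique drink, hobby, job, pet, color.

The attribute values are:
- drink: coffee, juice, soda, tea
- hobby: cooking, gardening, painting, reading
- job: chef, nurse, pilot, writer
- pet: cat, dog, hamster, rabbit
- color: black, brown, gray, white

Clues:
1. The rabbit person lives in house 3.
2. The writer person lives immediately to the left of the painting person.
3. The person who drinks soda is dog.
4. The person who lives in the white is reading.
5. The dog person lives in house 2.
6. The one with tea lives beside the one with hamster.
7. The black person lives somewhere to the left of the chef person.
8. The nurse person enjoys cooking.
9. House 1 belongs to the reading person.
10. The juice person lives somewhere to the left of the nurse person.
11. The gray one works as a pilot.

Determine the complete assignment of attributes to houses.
Solution:

House | Drink | Hobby | Job | Pet | Color
-----------------------------------------
  1   | juice | reading | writer | cat | white
  2   | soda | painting | pilot | dog | gray
  3   | tea | cooking | nurse | rabbit | black
  4   | coffee | gardening | chef | hamster | brown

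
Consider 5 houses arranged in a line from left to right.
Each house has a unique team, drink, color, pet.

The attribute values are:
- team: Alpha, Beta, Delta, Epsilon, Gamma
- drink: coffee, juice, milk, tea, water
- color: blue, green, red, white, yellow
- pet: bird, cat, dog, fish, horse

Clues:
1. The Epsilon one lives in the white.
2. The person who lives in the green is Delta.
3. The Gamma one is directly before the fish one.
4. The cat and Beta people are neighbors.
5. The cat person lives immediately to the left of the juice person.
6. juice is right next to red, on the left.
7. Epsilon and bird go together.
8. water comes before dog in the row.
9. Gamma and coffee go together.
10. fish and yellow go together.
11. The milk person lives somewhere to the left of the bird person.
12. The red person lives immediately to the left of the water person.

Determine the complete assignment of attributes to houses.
Solution:

House | Team | Drink | Color | Pet
----------------------------------
  1   | Gamma | coffee | blue | cat
  2   | Beta | juice | yellow | fish
  3   | Alpha | milk | red | horse
  4   | Epsilon | water | white | bird
  5   | Delta | tea | green | dog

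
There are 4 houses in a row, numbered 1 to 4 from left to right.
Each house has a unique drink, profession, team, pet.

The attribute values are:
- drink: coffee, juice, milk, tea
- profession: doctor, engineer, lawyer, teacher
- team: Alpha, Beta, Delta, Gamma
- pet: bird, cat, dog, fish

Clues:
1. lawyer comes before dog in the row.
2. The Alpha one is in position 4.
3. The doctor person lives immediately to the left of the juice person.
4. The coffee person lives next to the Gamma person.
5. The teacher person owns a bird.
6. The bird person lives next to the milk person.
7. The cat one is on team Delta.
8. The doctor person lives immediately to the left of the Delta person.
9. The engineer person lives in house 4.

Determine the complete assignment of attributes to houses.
Solution:

House | Drink | Profession | Team | Pet
---------------------------------------
  1   | coffee | teacher | Beta | bird
  2   | milk | doctor | Gamma | fish
  3   | juice | lawyer | Delta | cat
  4   | tea | engineer | Alpha | dog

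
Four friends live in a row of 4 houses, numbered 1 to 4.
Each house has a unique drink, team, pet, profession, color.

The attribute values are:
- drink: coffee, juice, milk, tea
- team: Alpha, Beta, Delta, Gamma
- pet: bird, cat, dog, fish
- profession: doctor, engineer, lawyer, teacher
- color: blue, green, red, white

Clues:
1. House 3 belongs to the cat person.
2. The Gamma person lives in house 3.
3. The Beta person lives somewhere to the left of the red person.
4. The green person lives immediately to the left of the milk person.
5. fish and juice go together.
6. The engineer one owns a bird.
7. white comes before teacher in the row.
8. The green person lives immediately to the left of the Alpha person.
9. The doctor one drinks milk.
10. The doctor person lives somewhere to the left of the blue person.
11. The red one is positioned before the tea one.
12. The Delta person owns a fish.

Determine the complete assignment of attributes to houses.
Solution:

House | Drink | Team | Pet | Profession | Color
-----------------------------------------------
  1   | coffee | Beta | bird | engineer | green
  2   | milk | Alpha | dog | doctor | red
  3   | tea | Gamma | cat | lawyer | white
  4   | juice | Delta | fish | teacher | blue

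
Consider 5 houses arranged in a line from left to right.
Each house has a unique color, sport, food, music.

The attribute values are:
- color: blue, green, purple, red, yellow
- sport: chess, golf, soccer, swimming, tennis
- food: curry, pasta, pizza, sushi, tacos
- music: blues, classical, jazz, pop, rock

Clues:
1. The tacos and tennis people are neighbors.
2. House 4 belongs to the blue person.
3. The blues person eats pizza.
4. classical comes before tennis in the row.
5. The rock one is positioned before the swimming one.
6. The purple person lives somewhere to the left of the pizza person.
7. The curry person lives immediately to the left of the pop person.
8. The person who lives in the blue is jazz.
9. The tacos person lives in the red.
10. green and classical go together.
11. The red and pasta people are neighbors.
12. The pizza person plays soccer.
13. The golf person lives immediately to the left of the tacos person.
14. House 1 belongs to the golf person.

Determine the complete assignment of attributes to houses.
Solution:

House | Color | Sport | Food | Music
------------------------------------
  1   | green | golf | curry | classical
  2   | red | chess | tacos | pop
  3   | purple | tennis | pasta | rock
  4   | blue | swimming | sushi | jazz
  5   | yellow | soccer | pizza | blues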